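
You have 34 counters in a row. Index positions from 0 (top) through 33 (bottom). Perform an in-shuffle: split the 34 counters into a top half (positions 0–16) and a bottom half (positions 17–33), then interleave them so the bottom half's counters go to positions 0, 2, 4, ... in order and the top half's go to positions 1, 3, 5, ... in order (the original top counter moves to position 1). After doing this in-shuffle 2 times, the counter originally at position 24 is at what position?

Track the counter's position through each in-shuffle:
24 → 14 → 29

29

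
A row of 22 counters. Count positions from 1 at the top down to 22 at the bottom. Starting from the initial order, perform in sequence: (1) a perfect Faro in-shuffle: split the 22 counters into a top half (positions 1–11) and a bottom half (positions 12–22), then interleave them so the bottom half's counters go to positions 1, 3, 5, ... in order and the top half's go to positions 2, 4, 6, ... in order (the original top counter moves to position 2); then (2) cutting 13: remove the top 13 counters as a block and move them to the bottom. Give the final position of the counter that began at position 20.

4

Track the counter from position 20 forward through each operation:
  after op 1 (in-shuffle): 20 → 17
  after op 2 (cut 13): 17 → 4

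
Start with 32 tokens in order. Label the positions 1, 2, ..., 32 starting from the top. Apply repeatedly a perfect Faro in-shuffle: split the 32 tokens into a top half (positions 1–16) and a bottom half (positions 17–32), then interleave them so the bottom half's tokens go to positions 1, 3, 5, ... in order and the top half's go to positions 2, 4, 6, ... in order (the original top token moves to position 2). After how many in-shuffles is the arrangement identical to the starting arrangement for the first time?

10

The in-shuffle permutes the 32 positions with cycle lengths [2, 10, 10, 10].
Every token is home exactly when every cycle has completed a whole number of laps, i.e. after lcm(2, 10) = 10 in-shuffles.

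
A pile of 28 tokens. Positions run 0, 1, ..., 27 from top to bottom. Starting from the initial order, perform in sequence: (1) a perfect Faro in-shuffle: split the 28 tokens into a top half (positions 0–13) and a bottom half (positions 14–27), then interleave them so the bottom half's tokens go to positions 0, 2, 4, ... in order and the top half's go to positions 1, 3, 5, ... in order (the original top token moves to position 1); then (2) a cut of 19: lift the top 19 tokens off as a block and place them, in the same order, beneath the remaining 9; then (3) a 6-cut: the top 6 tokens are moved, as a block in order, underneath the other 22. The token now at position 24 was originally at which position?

10

Undo the operations in reverse order, starting from position 24:
  undo op 3 (cut 6): 24 ← 2
  undo op 2 (cut 19): 2 ← 21
  undo op 1 (in-shuffle, from top half): 21 ← 10
So the token at position 24 came from original position 10.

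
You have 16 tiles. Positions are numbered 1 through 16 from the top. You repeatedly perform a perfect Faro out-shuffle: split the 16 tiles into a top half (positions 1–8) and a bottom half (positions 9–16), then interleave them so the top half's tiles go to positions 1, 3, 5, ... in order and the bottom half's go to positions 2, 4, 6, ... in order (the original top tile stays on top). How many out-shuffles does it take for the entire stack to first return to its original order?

The out-shuffle permutes the 16 positions with cycle lengths [1, 1, 2, 4, 4, 4].
Every tile is home exactly when every cycle has completed a whole number of laps, i.e. after lcm(1, 2, 4) = 4 out-shuffles.

4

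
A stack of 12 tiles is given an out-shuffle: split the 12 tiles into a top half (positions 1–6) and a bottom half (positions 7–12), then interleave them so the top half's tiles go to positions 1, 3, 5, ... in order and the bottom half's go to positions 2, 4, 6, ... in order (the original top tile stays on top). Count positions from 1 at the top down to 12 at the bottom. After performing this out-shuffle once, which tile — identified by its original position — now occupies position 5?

Work backwards from position 5, undoing one out-shuffle at a time:
5 ← 3
So the tile now at position 5 started at position 3.

3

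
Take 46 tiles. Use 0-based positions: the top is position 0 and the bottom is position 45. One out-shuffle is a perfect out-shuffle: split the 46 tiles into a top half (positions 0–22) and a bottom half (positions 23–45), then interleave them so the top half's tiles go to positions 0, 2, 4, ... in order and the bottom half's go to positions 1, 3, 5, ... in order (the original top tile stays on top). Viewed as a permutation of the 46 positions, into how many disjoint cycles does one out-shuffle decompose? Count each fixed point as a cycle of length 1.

9

Trace each unvisited position around until it returns:
(0) (1 2 4 8 16 32 ... len 12) (3 6 12 24) (5 10 20 40 35 25) (7 14 28 11 22 44 ... len 12) (9 18 36 27) (15 30) (21 42 39 33) ... plus 1 more
9 cycles in total.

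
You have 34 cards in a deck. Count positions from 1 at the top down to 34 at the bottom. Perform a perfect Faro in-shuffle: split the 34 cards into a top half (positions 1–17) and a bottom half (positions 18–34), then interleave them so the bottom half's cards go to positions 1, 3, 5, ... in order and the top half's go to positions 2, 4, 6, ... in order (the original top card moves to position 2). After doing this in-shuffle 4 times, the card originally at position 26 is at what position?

Track the card's position through each in-shuffle:
26 → 17 → 34 → 33 → 31

31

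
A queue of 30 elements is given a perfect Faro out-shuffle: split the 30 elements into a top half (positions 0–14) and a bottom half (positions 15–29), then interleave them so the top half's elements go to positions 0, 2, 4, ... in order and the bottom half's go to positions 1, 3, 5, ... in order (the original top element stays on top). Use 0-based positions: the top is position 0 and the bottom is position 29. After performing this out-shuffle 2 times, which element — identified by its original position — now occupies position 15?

11

Work backwards from position 15, undoing one out-shuffle at a time:
15 ← 22 ← 11
So the element now at position 15 started at position 11.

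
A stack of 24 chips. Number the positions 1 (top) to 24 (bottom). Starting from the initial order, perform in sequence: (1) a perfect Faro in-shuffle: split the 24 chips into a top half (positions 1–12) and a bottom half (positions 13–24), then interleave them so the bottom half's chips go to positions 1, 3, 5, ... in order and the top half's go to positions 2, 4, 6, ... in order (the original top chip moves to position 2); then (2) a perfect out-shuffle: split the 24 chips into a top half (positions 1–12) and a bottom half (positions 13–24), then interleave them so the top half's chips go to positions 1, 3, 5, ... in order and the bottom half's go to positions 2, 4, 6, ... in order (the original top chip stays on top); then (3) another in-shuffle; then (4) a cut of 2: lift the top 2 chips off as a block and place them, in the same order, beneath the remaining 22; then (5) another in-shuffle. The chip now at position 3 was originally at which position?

Undo the operations in reverse order, starting from position 3:
  undo op 5 (in-shuffle, from bottom half): 3 ← 14
  undo op 4 (cut 2): 14 ← 16
  undo op 3 (in-shuffle, from top half): 16 ← 8
  undo op 2 (out-shuffle, from bottom half): 8 ← 16
  undo op 1 (in-shuffle, from top half): 16 ← 8
So the chip at position 3 came from original position 8.

8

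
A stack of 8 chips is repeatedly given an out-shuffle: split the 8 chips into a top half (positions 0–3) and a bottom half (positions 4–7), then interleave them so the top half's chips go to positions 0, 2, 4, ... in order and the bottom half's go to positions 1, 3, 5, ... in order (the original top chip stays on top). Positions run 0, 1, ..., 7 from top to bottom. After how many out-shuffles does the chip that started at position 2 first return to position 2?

Follow position 2 under repeated out-shuffles:
2 → 4 → 1 → 2
It first returns after 3 out-shuffles.

3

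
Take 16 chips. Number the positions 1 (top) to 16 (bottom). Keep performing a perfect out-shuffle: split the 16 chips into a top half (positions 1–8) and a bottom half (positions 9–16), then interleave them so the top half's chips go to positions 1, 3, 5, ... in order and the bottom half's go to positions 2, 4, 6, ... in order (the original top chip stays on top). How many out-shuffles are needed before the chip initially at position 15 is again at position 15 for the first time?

4

Follow position 15 under repeated out-shuffles:
15 → 14 → 12 → 8 → 15
It first returns after 4 out-shuffles.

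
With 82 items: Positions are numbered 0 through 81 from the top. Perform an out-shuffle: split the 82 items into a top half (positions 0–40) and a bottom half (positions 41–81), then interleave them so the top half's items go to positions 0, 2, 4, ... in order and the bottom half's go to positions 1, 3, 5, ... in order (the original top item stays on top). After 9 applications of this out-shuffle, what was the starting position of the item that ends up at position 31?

Work backwards from position 31, undoing one out-shuffle at a time:
31 ← 56 ← 28 ← 14 ← 7 ← 44 ← 22 ← 11 ← 46 ← 23
So the item now at position 31 started at position 23.

23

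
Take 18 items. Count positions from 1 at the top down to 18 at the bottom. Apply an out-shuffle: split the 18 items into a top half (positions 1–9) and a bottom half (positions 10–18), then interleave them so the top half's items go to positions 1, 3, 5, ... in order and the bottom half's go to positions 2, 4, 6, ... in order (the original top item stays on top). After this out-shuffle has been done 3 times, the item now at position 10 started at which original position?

17

Work backwards from position 10, undoing one out-shuffle at a time:
10 ← 14 ← 16 ← 17
So the item now at position 10 started at position 17.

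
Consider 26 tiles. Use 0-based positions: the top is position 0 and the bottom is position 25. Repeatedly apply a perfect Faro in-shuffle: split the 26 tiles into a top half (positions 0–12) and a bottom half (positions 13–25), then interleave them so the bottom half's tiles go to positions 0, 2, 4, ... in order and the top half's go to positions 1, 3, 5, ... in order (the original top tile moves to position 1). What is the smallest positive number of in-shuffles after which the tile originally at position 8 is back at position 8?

Follow position 8 under repeated in-shuffles:
8 → 17 → 8
It first returns after 2 in-shuffles.

2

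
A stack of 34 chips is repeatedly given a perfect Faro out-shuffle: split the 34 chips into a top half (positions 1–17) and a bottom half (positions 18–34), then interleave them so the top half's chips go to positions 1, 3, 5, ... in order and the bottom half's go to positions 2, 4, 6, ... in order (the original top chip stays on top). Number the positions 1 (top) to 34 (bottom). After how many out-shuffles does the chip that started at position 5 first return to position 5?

10

Follow position 5 under repeated out-shuffles:
5 → 9 → 17 → 33 → 32 → 30 → 26 → 18 → 2 → 3 → 5
It first returns after 10 out-shuffles.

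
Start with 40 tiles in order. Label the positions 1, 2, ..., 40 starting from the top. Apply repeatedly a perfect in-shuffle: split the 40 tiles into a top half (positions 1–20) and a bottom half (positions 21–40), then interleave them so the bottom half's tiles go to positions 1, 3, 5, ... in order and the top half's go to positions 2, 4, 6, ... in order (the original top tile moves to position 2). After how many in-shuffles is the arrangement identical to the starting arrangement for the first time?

20

The in-shuffle permutes the 40 positions with cycle lengths [20, 20].
Every tile is home exactly when every cycle has completed a whole number of laps, i.e. after lcm(20) = 20 in-shuffles.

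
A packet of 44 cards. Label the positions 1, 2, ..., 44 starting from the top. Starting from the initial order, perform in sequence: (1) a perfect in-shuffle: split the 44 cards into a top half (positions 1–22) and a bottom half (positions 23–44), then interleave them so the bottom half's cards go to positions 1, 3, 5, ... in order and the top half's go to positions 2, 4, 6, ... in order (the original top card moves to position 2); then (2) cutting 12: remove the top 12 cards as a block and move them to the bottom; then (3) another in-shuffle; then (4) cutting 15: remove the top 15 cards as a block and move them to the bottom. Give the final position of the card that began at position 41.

Track the card from position 41 forward through each operation:
  after op 1 (in-shuffle): 41 → 37
  after op 2 (cut 12): 37 → 25
  after op 3 (in-shuffle): 25 → 5
  after op 4 (cut 15): 5 → 34

34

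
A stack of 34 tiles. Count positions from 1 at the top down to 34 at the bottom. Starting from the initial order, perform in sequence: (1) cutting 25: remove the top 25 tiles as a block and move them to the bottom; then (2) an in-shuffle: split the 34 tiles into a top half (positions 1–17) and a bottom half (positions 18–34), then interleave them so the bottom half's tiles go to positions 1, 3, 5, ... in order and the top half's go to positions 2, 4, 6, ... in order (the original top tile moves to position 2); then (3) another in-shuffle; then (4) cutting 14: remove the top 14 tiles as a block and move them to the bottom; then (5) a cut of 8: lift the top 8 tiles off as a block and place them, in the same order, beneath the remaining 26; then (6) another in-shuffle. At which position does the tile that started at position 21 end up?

Track the tile from position 21 forward through each operation:
  after op 1 (cut 25): 21 → 30
  after op 2 (in-shuffle): 30 → 25
  after op 3 (in-shuffle): 25 → 15
  after op 4 (cut 14): 15 → 1
  after op 5 (cut 8): 1 → 27
  after op 6 (in-shuffle): 27 → 19

19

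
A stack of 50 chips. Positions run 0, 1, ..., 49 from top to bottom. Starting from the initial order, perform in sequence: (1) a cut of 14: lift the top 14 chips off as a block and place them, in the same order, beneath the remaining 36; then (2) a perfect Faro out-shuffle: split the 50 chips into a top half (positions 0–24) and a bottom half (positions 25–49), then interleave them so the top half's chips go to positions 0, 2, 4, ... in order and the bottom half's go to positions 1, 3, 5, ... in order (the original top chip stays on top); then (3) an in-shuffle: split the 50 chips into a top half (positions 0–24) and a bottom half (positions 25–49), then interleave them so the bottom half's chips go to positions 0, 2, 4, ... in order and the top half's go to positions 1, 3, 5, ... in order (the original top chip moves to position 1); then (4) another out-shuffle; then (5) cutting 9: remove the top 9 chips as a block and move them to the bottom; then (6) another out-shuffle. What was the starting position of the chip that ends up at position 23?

Undo the operations in reverse order, starting from position 23:
  undo op 6 (out-shuffle, from bottom half): 23 ← 36
  undo op 5 (cut 9): 36 ← 45
  undo op 4 (out-shuffle, from bottom half): 45 ← 47
  undo op 3 (in-shuffle, from top half): 47 ← 23
  undo op 2 (out-shuffle, from bottom half): 23 ← 36
  undo op 1 (cut 14): 36 ← 0
So the chip at position 23 came from original position 0.

0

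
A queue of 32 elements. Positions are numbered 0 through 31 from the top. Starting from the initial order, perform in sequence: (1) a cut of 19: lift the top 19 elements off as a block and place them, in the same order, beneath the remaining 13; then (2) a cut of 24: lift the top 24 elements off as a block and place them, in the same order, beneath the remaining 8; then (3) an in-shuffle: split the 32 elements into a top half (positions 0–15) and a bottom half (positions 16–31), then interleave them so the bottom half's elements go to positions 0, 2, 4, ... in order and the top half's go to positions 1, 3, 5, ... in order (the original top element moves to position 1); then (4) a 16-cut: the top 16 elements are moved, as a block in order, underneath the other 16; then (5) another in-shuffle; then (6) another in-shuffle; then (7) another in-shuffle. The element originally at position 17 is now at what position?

8

Track the element from position 17 forward through each operation:
  after op 1 (cut 19): 17 → 30
  after op 2 (cut 24): 30 → 6
  after op 3 (in-shuffle): 6 → 13
  after op 4 (cut 16): 13 → 29
  after op 5 (in-shuffle): 29 → 26
  after op 6 (in-shuffle): 26 → 20
  after op 7 (in-shuffle): 20 → 8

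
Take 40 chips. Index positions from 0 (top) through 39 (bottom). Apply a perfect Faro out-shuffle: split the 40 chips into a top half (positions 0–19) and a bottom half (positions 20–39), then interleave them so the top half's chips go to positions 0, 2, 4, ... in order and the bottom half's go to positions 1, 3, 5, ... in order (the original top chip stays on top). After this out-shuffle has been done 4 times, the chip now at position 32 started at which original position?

Work backwards from position 32, undoing one out-shuffle at a time:
32 ← 16 ← 8 ← 4 ← 2
So the chip now at position 32 started at position 2.

2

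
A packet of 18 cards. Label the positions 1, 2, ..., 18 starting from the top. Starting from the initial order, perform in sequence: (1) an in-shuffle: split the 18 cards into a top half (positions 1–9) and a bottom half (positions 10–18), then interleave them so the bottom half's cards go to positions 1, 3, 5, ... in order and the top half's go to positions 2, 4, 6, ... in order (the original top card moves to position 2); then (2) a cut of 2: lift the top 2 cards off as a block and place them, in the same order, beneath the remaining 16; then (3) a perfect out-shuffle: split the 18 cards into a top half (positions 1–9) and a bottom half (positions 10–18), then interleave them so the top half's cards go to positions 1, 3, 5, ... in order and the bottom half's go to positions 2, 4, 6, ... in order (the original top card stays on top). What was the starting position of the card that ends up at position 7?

Undo the operations in reverse order, starting from position 7:
  undo op 3 (out-shuffle, from top half): 7 ← 4
  undo op 2 (cut 2): 4 ← 6
  undo op 1 (in-shuffle, from top half): 6 ← 3
So the card at position 7 came from original position 3.

3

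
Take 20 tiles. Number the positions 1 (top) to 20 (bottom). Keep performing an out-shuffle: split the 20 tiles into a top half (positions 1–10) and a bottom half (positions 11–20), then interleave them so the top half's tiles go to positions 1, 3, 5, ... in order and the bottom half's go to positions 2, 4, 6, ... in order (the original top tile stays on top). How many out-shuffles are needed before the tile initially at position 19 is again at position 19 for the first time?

18

Follow position 19 under repeated out-shuffles:
19 → 18 → 16 → 12 → 4 → 7 → 13 → 6 → 11 → 2 → 3 → 5 → 9 → 17 → 14 → 8 → 15 → 10 → 19
It first returns after 18 out-shuffles.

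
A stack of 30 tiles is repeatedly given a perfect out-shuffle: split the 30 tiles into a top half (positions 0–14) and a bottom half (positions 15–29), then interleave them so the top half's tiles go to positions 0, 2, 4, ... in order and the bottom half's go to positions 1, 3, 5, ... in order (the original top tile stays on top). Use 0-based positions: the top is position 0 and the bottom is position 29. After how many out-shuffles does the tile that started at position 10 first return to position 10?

28

Follow position 10 under repeated out-shuffles:
10 → 20 → 11 → 22 → 15 → 1 → 2 → 4 → ... → 10 (length 28)
It first returns after 28 out-shuffles.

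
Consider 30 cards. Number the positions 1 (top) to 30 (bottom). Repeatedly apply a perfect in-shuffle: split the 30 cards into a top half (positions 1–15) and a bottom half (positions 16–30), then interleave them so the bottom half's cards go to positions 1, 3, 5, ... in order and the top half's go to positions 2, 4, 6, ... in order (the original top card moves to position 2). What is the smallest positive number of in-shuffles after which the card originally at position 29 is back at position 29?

5

Follow position 29 under repeated in-shuffles:
29 → 27 → 23 → 15 → 30 → 29
It first returns after 5 in-shuffles.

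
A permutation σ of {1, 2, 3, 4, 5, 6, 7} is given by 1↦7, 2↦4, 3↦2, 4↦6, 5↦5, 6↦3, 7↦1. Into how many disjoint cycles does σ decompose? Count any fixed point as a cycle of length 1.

3

Cycle decomposition: (1 7) (2 4 6 3) (5).
3 cycles.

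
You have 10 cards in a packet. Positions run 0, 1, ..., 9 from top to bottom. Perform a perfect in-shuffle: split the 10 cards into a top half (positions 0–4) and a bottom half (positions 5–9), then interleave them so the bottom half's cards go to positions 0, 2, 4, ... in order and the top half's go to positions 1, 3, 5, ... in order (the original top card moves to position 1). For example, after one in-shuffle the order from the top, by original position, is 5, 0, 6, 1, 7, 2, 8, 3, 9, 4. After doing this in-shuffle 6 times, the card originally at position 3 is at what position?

2

Track the card's position through each in-shuffle:
3 → 7 → 4 → 9 → 8 → 6 → 2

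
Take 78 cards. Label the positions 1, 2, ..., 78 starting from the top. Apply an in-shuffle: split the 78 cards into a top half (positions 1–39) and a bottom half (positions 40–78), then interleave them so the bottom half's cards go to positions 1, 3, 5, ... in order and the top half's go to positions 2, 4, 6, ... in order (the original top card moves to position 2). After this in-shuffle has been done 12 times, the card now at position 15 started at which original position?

Work backwards from position 15, undoing one in-shuffle at a time:
15 ← 47 ← 63 ← 71 ← 75 ← 77 ← 78 ← 39 ← 59 ← 69 ← 74 ← 37 ← 58
So the card now at position 15 started at position 58.

58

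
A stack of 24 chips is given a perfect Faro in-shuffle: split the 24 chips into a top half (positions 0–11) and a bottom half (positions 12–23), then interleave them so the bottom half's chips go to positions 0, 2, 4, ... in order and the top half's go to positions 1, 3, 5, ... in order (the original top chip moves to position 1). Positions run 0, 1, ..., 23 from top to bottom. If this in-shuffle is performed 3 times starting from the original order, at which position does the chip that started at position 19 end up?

Track the chip's position through each in-shuffle:
19 → 14 → 4 → 9

9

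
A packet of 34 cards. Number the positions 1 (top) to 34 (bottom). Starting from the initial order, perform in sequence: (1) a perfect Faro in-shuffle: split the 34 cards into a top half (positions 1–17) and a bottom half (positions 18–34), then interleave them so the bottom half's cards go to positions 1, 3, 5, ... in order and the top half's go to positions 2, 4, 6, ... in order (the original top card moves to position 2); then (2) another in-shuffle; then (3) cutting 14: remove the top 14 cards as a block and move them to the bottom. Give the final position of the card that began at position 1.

24

Track the card from position 1 forward through each operation:
  after op 1 (in-shuffle): 1 → 2
  after op 2 (in-shuffle): 2 → 4
  after op 3 (cut 14): 4 → 24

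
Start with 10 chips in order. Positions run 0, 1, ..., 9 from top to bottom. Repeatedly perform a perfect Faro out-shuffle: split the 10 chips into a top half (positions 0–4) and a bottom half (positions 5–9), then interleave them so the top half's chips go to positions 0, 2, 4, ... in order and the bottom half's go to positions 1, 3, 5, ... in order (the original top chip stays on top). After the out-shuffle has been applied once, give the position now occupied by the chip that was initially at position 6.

Track the chip's position through each out-shuffle:
6 → 3

3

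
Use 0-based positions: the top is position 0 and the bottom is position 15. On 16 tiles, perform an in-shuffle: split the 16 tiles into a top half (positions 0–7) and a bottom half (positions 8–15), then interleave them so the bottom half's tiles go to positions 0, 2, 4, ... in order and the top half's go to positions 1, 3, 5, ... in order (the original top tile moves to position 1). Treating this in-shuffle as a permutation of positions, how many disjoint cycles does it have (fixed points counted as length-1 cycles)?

Trace each unvisited position around until it returns:
(0 1 3 7 15 14 12 8) (2 5 11 6 13 10 4 9)
2 cycles in total.

2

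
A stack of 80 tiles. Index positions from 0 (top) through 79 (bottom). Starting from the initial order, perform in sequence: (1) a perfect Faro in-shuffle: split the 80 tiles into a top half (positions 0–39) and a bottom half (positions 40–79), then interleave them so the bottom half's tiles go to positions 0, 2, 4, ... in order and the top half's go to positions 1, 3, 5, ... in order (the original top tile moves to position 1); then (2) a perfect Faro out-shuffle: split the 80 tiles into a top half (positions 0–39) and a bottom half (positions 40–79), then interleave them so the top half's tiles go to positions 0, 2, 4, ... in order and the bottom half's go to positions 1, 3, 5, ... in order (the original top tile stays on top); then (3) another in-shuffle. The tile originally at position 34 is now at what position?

Track the tile from position 34 forward through each operation:
  after op 1 (in-shuffle): 34 → 69
  after op 2 (out-shuffle): 69 → 59
  after op 3 (in-shuffle): 59 → 38

38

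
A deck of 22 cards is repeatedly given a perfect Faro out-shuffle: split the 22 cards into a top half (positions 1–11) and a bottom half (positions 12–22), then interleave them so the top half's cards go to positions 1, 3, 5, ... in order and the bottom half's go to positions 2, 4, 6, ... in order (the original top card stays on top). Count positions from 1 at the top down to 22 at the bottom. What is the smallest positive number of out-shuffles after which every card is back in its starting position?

6

The out-shuffle permutes the 22 positions with cycle lengths [1, 1, 2, 3, 3, 6, 6].
Every card is home exactly when every cycle has completed a whole number of laps, i.e. after lcm(1, 2, 3, 6) = 6 out-shuffles.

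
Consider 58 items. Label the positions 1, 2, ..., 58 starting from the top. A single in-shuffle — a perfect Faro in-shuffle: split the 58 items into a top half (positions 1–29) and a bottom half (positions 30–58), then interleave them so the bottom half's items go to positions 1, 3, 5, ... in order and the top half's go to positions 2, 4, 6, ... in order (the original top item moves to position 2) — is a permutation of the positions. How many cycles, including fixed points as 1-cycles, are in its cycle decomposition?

Trace each unvisited position around until it returns:
(1 2 4 8 16 32 ... len 58)
1 cycle in total.

1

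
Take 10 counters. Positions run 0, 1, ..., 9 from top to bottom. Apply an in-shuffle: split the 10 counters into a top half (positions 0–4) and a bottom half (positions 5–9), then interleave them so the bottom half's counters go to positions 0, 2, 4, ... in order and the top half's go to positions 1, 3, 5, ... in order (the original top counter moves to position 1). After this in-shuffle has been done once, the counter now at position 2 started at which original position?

6

Work backwards from position 2, undoing one in-shuffle at a time:
2 ← 6
So the counter now at position 2 started at position 6.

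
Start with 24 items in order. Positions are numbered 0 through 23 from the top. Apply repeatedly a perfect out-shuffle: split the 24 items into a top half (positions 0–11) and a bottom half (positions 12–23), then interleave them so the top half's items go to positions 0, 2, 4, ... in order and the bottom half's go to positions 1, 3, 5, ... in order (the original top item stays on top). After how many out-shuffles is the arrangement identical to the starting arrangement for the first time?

The out-shuffle permutes the 24 positions with cycle lengths [1, 1, 11, 11].
Every item is home exactly when every cycle has completed a whole number of laps, i.e. after lcm(1, 11) = 11 out-shuffles.

11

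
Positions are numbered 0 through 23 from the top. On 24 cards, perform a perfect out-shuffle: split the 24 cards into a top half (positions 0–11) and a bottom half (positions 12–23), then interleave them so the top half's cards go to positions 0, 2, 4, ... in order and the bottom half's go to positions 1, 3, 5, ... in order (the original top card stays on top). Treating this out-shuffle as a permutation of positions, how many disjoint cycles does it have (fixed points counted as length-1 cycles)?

Trace each unvisited position around until it returns:
(0) (1 2 4 8 16 9 ... len 11) (5 10 20 17 11 22 ... len 11) (23)
4 cycles in total.

4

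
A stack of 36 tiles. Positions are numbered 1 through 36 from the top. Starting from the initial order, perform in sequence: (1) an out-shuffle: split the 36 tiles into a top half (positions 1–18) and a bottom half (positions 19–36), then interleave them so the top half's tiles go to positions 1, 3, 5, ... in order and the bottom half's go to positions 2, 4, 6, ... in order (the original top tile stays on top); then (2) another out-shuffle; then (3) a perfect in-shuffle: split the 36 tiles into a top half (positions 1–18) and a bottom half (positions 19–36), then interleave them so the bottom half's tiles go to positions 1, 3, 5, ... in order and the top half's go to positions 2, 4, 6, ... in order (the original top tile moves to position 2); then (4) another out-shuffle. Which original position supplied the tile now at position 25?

7

Undo the operations in reverse order, starting from position 25:
  undo op 4 (out-shuffle, from top half): 25 ← 13
  undo op 3 (in-shuffle, from bottom half): 13 ← 25
  undo op 2 (out-shuffle, from top half): 25 ← 13
  undo op 1 (out-shuffle, from top half): 13 ← 7
So the tile at position 25 came from original position 7.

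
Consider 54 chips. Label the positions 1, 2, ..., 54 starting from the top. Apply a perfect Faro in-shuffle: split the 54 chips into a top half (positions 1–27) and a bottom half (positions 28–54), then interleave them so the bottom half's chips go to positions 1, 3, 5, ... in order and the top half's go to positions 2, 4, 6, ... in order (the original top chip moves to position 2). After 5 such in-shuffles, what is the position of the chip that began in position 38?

6

Track the chip's position through each in-shuffle:
38 → 21 → 42 → 29 → 3 → 6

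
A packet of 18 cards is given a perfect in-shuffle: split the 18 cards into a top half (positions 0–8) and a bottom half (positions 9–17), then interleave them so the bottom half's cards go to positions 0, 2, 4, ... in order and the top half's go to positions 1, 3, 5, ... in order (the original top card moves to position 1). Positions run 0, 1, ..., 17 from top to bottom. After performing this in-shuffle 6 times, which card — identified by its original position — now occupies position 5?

Work backwards from position 5, undoing one in-shuffle at a time:
5 ← 2 ← 10 ← 14 ← 16 ← 17 ← 8
So the card now at position 5 started at position 8.

8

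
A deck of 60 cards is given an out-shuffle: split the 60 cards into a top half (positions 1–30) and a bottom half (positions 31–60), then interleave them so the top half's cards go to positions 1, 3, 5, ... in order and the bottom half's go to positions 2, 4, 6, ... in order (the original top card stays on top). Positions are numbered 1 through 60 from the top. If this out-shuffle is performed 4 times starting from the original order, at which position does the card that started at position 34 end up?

57

Track the card's position through each out-shuffle:
34 → 8 → 15 → 29 → 57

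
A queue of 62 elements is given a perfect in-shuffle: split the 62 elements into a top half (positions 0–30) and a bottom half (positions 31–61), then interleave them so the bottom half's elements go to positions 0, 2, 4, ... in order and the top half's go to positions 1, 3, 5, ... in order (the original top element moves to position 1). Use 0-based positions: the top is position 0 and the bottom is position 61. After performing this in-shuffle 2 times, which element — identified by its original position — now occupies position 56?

Work backwards from position 56, undoing one in-shuffle at a time:
56 ← 59 ← 29
So the element now at position 56 started at position 29.

29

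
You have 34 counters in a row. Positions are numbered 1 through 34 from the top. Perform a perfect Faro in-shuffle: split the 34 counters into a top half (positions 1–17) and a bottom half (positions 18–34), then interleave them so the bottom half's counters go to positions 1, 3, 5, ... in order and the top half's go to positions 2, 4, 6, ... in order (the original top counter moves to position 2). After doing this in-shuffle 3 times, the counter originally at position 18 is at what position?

4

Track the counter's position through each in-shuffle:
18 → 1 → 2 → 4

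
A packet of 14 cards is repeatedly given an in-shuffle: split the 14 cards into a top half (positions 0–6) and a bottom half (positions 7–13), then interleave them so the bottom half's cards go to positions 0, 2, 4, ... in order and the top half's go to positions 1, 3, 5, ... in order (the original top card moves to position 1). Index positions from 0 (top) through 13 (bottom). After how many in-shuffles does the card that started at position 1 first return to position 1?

4

Follow position 1 under repeated in-shuffles:
1 → 3 → 7 → 0 → 1
It first returns after 4 in-shuffles.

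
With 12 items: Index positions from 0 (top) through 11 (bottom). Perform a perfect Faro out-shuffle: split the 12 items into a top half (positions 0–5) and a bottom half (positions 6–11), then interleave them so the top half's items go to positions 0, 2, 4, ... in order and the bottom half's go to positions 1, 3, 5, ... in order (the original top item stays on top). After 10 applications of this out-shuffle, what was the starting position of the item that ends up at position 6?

Work backwards from position 6, undoing one out-shuffle at a time:
6 ← 3 ← 7 ← 9 ← 10 ← 5 ← 8 ← 4 ← 2 ← 1 ← 6
So the item now at position 6 started at position 6.

6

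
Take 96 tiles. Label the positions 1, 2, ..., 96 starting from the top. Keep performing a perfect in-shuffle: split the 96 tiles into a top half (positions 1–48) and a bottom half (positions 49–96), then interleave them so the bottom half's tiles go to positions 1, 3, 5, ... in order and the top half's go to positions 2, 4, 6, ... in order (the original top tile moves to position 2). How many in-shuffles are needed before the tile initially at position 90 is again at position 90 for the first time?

Follow position 90 under repeated in-shuffles:
90 → 83 → 69 → 41 → 82 → 67 → 37 → 74 → ... → 90 (length 48)
It first returns after 48 in-shuffles.

48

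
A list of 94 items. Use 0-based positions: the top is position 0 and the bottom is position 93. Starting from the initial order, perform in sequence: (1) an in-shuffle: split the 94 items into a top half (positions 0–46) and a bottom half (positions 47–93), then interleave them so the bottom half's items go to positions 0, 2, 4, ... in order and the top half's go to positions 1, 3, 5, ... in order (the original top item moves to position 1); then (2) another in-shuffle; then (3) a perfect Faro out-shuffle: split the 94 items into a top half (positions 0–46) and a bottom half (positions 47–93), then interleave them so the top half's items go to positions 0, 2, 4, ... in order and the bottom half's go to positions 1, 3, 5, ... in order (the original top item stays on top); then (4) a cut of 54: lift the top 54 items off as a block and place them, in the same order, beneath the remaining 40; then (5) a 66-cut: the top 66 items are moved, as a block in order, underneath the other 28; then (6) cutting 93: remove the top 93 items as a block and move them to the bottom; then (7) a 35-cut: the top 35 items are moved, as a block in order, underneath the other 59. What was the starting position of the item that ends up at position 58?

26

Undo the operations in reverse order, starting from position 58:
  undo op 7 (cut 35): 58 ← 93
  undo op 6 (cut 93): 93 ← 92
  undo op 5 (cut 66): 92 ← 64
  undo op 4 (cut 54): 64 ← 24
  undo op 3 (out-shuffle, from top half): 24 ← 12
  undo op 2 (in-shuffle, from bottom half): 12 ← 53
  undo op 1 (in-shuffle, from top half): 53 ← 26
So the item at position 58 came from original position 26.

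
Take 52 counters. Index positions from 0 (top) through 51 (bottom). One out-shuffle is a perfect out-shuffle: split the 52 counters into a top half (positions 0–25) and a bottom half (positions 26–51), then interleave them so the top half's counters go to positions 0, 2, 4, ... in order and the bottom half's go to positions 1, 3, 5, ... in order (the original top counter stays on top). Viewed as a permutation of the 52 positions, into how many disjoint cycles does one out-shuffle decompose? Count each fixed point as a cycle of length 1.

9

Trace each unvisited position around until it returns:
(0) (1 2 4 8 16 32 13 26) (3 6 12 24 48 45 39 27) (5 10 20 40 29 7 14 28) (9 18 36 21 42 33 15 30) (11 22 44 37 23 46 41 31) (17 34) (19 38 25 50 49 47 43 35) ... plus 1 more
9 cycles in total.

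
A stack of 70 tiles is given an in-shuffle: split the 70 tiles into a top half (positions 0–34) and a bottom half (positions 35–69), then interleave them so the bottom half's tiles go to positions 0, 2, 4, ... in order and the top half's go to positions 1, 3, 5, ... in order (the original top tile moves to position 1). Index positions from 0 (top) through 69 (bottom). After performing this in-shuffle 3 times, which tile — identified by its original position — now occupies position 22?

Work backwards from position 22, undoing one in-shuffle at a time:
22 ← 46 ← 58 ← 64
So the tile now at position 22 started at position 64.

64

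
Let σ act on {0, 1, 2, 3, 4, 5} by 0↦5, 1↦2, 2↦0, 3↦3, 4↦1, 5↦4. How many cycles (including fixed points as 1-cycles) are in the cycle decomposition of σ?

Cycle decomposition: (0 5 4 1 2) (3).
2 cycles.

2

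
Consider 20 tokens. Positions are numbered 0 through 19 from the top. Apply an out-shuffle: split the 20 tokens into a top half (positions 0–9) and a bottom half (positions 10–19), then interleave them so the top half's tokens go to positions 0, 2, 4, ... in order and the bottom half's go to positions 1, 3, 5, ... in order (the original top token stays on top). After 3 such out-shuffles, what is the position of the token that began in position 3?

Track the token's position through each out-shuffle:
3 → 6 → 12 → 5

5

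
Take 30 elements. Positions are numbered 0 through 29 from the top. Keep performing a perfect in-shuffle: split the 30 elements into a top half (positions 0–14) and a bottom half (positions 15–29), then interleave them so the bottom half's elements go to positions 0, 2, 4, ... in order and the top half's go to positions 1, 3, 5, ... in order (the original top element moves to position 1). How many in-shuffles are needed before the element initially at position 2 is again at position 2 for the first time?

Follow position 2 under repeated in-shuffles:
2 → 5 → 11 → 23 → 16 → 2
It first returns after 5 in-shuffles.

5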